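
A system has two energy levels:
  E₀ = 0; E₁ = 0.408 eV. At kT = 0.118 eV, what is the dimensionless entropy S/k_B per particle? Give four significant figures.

Eᵢ/kT = 0, 3.45763.
Z = Σ e^(−Eᵢ/kT) = e^(−0) + e^(−3.45763) = 1.00000 + 0.0315043 = 1.03150.
⟨E⟩ = Σ EᵢPᵢ = 0.0124612 eV.
S/k_B = ln Z + ⟨E⟩/kT = ln(1.03150) + 0.0124612/0.118 = 0.0310141 + 0.105603 = 0.1366.

0.1366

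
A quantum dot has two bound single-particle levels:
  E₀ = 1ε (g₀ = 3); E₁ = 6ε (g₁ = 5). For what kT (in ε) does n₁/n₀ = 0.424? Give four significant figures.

3.653 ε

n₁/n₀ = (g₁/g₀) exp[−(E₁−E₀)/kT] = 0.424.
⇒ (E₁−E₀)/kT = ln((5/3)/0.424) = ln(3.93082) = 1.36885.
kT = 5ε / 1.36885 = 3.653 ε.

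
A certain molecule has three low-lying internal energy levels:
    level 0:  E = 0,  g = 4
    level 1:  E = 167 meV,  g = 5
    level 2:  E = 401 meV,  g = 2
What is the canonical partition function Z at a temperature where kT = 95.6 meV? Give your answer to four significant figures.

Eᵢ/kT = 0, 1.74686, 4.19456.
Z = Σ gᵢe^(−Eᵢ/kT) = 4·e^(−0) + 5·e^(−1.74686) + 2·e^(−4.19456) = 4.00000 + 0.871602 + 0.0301548 = 4.90176.

Z = 4.902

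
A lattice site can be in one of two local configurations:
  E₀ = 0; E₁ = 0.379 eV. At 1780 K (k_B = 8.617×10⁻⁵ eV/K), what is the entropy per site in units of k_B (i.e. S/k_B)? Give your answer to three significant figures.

k_BT = 8.617×10⁻⁵ × 1780 K = 0.15338 eV.
Eᵢ/kT = 0, 2.4710.
Z = Σ e^(−Eᵢ/kT) = e^(−0) + e^(−2.4710) = 1.0000 + 0.084500 = 1.0845.
⟨E⟩ = Σ EᵢPᵢ = 0.029530 eV.
S/k_B = ln Z + ⟨E⟩/kT = ln(1.0845) + 0.029530/0.15338 = 0.081119 + 0.19253 = 0.274.

0.274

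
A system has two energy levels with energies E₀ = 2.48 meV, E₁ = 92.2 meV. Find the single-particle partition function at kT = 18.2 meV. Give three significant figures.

Eᵢ/kT = 0.13626, 5.0659.
Z = Σ e^(−Eᵢ/kT) = e^(−0.13626) + e^(−5.0659) = 0.87262 + 0.0063082 = 0.87893.

Z = 0.879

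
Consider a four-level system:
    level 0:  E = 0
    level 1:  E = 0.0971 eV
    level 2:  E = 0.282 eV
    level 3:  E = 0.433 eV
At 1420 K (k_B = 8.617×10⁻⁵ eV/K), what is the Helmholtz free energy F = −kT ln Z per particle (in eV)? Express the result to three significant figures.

k_BT = 8.617×10⁻⁵ × 1420 K = 0.12236 eV.
Eᵢ/kT = 0, 0.79356, 2.3047, 3.5387.
Z = Σ e^(−Eᵢ/kT) = e^(−0) + e^(−0.79356) + e^(−2.3047) + e^(−3.5387) = 1.0000 + 0.45223 + 0.099789 + 0.029051 = 1.5811.
F = −kT ln Z = −0.12236 × ln(1.5811) = −0.12236 × 0.45812 = -0.0561 eV.

-0.0561 eV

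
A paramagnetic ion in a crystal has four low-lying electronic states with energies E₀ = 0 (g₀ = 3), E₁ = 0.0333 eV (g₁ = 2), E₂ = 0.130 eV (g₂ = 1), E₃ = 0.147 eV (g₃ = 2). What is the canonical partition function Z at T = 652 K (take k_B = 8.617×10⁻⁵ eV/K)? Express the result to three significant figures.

k_BT = 8.617×10⁻⁵ × 652 K = 0.056183 eV.
Eᵢ/kT = 0, 0.59271, 2.3139, 2.6164.
Z = Σ gᵢe^(−Eᵢ/kT) = 3·e^(−0) + 2·e^(−0.59271) + 1·e^(−2.3139) + 2·e^(−2.6164) = 3.0000 + 1.1057 + 0.098875 + 0.14613 = 4.3507.

Z = 4.35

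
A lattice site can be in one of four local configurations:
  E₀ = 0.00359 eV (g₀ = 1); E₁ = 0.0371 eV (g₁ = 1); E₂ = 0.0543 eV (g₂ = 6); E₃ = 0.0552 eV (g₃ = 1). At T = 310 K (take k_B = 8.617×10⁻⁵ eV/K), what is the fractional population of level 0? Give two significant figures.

k_BT = 8.617×10⁻⁵ × 310 K = 0.02671 eV.
Eᵢ/kT = 0.1344, 1.389, 2.033, 2.067.
Z = Σ gᵢe^(−Eᵢ/kT) = 1·e^(−0.1344) + 1·e^(−1.389) + 6·e^(−2.033) + 1·e^(−2.067) = 0.8742 + 0.2493 + 0.7857 + 0.1266 = 2.036.
P₀ = g₀ e^(−E₀/kT) / Z = 0.8742/2.036 = 0.43.

0.43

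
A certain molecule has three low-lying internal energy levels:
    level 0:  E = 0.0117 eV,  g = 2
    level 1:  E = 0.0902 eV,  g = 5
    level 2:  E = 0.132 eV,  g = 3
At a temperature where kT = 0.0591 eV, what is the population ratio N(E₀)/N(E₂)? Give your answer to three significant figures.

n₀/n₂ = (g₀/g₂) exp[−(E₀−E₂)/kT] = (2/3) × exp(−(-0.1203 eV)/(0.0591 eV)) = (2/3) × exp(2.0355) = 5.10.

5.10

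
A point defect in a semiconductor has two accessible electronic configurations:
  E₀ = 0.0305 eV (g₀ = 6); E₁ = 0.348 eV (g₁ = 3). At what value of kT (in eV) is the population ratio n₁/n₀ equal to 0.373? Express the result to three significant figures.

1.08 eV

n₁/n₀ = (g₁/g₀) exp[−(E₁−E₀)/kT] = 0.373.
⇒ (E₁−E₀)/kT = ln((3/6)/0.373) = ln(1.3405) = 0.29304.
kT = 0.3175 eV / 0.29304 = 1.08 eV.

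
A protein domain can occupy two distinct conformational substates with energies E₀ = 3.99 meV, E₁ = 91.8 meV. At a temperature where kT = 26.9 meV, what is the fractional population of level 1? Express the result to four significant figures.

0.03682

Eᵢ/kT = 0.148327, 3.41264.
Z = Σ e^(−Eᵢ/kT) = e^(−0.148327) + e^(−3.41264) = 0.862149 + 0.0329541 = 0.895103.
P₁ = e^(−E₁/kT) / Z = 0.0329541/0.895103 = 0.03682.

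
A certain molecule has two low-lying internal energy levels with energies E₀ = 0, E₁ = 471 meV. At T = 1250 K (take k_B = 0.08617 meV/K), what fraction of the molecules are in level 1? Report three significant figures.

0.0125

k_BT = 0.08617 × 1250 K = 107.71 meV.
Eᵢ/kT = 0, 4.3729.
Z = Σ e^(−Eᵢ/kT) = e^(−0) + e^(−4.3729) = 1.0000 + 0.012615 = 1.0126.
P₁ = e^(−E₁/kT) / Z = 0.012615/1.0126 = 0.0125.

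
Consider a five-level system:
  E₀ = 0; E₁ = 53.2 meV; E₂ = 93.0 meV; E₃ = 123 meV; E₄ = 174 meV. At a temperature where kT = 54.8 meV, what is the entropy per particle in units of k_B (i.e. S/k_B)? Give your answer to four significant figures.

Eᵢ/kT = 0, 0.970803, 1.69708, 2.24453, 3.17518.
Z = Σ e^(−Eᵢ/kT) = e^(−0) + e^(−0.970803) + e^(−1.69708) + e^(−2.24453) + e^(−3.17518) = 1.00000 + 0.378779 + 0.183218 + 0.105977 + 0.0417866 = 1.70976.
⟨E⟩ = Σ EᵢPᵢ = 33.6283 meV.
S/k_B = ln Z + ⟨E⟩/kT = ln(1.70976) + 33.6283/54.8 = 0.536353 + 0.613655 = 1.150.

1.150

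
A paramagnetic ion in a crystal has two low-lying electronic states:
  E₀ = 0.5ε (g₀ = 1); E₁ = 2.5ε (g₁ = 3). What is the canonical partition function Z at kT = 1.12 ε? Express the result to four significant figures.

Eᵢ/kT = 0.446429, 2.23214.
Z = Σ gᵢe^(−Eᵢ/kT) = 1·e^(−0.446429) + 3·e^(−2.23214) = 0.639909 + 0.321896 = 0.961805.

Z = 0.9618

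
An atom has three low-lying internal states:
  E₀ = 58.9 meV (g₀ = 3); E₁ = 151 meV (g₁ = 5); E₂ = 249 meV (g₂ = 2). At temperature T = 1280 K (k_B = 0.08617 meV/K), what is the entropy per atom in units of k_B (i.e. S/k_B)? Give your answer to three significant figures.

k_BT = 0.08617 × 1280 K = 110.30 meV.
Eᵢ/kT = 0.53400, 1.3690, 2.2575.
Z = Σ gᵢe^(−Eᵢ/kT) = 3·e^(−0.53400) + 5·e^(−1.3690) + 2·e^(−2.2575) = 1.7588 + 1.2718 + 0.20922 = 3.2398.
⟨E⟩ = Σ EᵢPᵢ = 107.33 meV.
S/k_B = ln Z + ⟨E⟩/kT = ln(3.2398) + 107.33/110.30 = 1.1755 + 0.97307 = 2.15.

2.15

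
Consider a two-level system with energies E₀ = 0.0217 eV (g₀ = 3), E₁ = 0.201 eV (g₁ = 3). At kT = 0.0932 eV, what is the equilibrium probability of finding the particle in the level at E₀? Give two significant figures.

Eᵢ/kT = 0.2328, 2.157.
Z = Σ gᵢe^(−Eᵢ/kT) = 3·e^(−0.2328) + 3·e^(−2.157) = 2.377 + 0.3470 = 2.724.
P₀ = g₀ e^(−E₀/kT) / Z = 2.377/2.724 = 0.87.

0.87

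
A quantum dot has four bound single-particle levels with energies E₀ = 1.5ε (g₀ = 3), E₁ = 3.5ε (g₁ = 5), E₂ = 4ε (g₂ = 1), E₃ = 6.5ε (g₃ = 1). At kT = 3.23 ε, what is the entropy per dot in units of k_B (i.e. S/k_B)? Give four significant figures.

2.221

Eᵢ/kT = 0.464396, 1.08359, 1.23839, 2.01238.
Z = Σ gᵢe^(−Eᵢ/kT) = 3·e^(−0.464396) + 5·e^(−1.08359) + 1·e^(−1.23839) + 1·e^(−2.01238) = 1.88554 + 1.69189 + 0.289851 + 0.133670 = 4.00095.
⟨E⟩ = Σ EᵢPᵢ = 2.69391 ε.
S/k_B = ln Z + ⟨E⟩/kT = ln(4.00095) + 2.69391/3.23 = 1.38653 + 0.834028 = 2.221.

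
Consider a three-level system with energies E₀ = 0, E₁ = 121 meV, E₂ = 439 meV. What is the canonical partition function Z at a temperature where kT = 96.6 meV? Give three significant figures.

Z = 1.30

Eᵢ/kT = 0, 1.2526, 4.5445.
Z = Σ e^(−Eᵢ/kT) = e^(−0) + e^(−1.2526) + e^(−4.5445) = 1.0000 + 0.28576 + 0.010625 = 1.2964.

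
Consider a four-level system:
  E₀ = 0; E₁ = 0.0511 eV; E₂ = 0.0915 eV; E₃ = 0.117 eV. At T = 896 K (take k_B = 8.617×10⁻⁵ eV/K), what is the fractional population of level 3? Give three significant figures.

k_BT = 8.617×10⁻⁵ × 896 K = 0.077208 eV.
Eᵢ/kT = 0, 0.66185, 1.1851, 1.5154.
Z = Σ e^(−Eᵢ/kT) = e^(−0) + e^(−0.66185) + e^(−1.1851) + e^(−1.5154) = 1.0000 + 0.51590 + 0.30572 + 0.21972 = 2.0413.
P₃ = e^(−E₃/kT) / Z = 0.21972/2.0413 = 0.108.

0.108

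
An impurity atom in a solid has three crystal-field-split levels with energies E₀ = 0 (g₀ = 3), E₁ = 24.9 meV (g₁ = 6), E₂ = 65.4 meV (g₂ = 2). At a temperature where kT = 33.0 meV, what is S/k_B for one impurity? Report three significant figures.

Eᵢ/kT = 0, 0.75455, 1.9818.
Z = Σ gᵢe^(−Eᵢ/kT) = 3·e^(−0) + 6·e^(−0.75455) + 2·e^(−1.9818) = 3.0000 + 2.8213 + 0.27564 = 6.0969.
⟨E⟩ = Σ EᵢPᵢ = 14.479 meV.
S/k_B = ln Z + ⟨E⟩/kT = ln(6.0969) + 14.479/33.0 = 1.8078 + 0.43876 = 2.25.

2.25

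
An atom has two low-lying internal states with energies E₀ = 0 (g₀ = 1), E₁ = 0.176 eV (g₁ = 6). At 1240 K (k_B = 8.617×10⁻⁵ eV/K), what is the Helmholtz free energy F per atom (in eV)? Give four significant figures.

k_BT = 8.617×10⁻⁵ × 1240 K = 0.106851 eV.
Eᵢ/kT = 0, 1.64715.
Z = Σ gᵢe^(−Eᵢ/kT) = 1·e^(−0) + 6·e^(−1.64715) = 1.00000 + 1.15559 = 2.15559.
F = −kT ln Z = −0.106851 × ln(2.15559) = −0.106851 × 0.768064 = -0.08207 eV.

-0.08207 eV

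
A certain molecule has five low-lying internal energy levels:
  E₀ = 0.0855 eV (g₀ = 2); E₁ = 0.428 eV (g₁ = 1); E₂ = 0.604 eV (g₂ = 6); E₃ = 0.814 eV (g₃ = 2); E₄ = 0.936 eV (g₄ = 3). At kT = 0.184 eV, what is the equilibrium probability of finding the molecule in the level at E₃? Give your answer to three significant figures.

0.0148

Eᵢ/kT = 0.46467, 2.3261, 3.2826, 4.4239, 5.0870.
Z = Σ gᵢe^(−Eᵢ/kT) = 2·e^(−0.46467) + 1·e^(−2.3261) + 6·e^(−3.2826) + 2·e^(−4.4239) + 3·e^(−5.0870) = 1.2567 + 0.097676 + 0.22518 + 0.023975 + 0.018530 = 1.6221.
P₃ = g₃ e^(−E₃/kT) / Z = 0.023975/1.6221 = 0.0148.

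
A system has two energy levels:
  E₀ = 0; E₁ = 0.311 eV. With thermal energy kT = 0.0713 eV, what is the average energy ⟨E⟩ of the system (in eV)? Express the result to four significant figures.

Eᵢ/kT = 0, 4.36185.
Z = Σ e^(−Eᵢ/kT) = e^(−0) + e^(−4.36185) = 1.00000 + 0.0127548 = 1.01275.
⟨E⟩ = Σ Eᵢ e^(−Eᵢ/kT) / Z = (0·1.00000 + 0.311·0.0127548) / 1.01275 = 0.003917 eV.

0.003917 eV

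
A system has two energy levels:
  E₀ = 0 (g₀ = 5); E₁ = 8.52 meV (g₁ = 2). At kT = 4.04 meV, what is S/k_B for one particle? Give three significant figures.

1.75

Eᵢ/kT = 0, 2.1089.
Z = Σ gᵢe^(−Eᵢ/kT) = 5·e^(−0) + 2·e^(−2.1089) = 5.0000 + 0.24274 = 5.2427.
⟨E⟩ = Σ EᵢPᵢ = 0.39448 meV.
S/k_B = ln Z + ⟨E⟩/kT = ln(5.2427) + 0.39448/4.04 = 1.6568 + 0.097644 = 1.75.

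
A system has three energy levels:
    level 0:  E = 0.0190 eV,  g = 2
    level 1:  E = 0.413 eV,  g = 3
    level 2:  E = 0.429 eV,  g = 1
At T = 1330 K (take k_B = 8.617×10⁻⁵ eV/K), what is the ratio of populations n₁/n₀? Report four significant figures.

0.04820

k_BT = 8.617×10⁻⁵ × 1330 K = 0.114606 eV.
n₁/n₀ = (g₁/g₀) exp[−(E₁−E₀)/kT] = (3/2) × exp(−(0.3940 eV)/(0.114606 eV)) = (3/2) × exp(-3.43787) = 0.04820.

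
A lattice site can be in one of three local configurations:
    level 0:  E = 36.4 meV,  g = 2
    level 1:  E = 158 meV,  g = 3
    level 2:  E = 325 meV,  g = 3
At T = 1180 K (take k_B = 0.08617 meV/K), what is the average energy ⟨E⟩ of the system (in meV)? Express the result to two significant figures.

89 meV

k_BT = 0.08617 × 1180 K = 101.7 meV.
Eᵢ/kT = 0.3579, 1.554, 3.196.
Z = Σ gᵢe^(−Eᵢ/kT) = 2·e^(−0.3579) + 3·e^(−1.554) + 3·e^(−3.196) = 1.398 + 0.6342 + 0.1228 = 2.155.
⟨E⟩ = Σ Eᵢ gᵢe^(−Eᵢ/kT) / Z = (36.4·1.398 + 158·0.6342 + 325·0.1228) / 2.155 = 89 meV.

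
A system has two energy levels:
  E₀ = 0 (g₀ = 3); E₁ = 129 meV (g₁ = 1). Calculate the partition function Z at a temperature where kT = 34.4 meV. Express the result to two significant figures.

Eᵢ/kT = 0, 3.750.
Z = Σ gᵢe^(−Eᵢ/kT) = 3·e^(−0) + 1·e^(−3.750) = 3.000 + 0.02352 = 3.024.

Z = 3.0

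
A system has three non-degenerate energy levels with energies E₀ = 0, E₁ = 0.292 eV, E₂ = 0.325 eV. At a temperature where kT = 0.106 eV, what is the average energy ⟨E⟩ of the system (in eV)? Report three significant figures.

0.0304 eV

Eᵢ/kT = 0, 2.7547, 3.0660.
Z = Σ e^(−Eᵢ/kT) = e^(−0) + e^(−2.7547) + e^(−3.0660) = 1.0000 + 0.063628 + 0.046607 = 1.1102.
⟨E⟩ = Σ Eᵢ e^(−Eᵢ/kT) / Z = (0·1.0000 + 0.292·0.063628 + 0.325·0.046607) / 1.1102 = 0.0304 eV.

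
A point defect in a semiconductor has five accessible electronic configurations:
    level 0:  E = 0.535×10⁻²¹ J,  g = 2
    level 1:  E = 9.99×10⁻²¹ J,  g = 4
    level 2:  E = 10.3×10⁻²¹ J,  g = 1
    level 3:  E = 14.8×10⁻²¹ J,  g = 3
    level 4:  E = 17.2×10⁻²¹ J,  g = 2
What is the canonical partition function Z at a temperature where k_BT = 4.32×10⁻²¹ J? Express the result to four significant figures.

Eᵢ/kT = 0.123843, 2.31250, 2.38426, 3.42593, 3.98148.
Z = Σ gᵢe^(−Eᵢ/kT) = 2·e^(−0.123843) + 4·e^(−2.31250) + 1·e^(−2.38426) + 3·e^(−3.42593) + 2·e^(−3.98148) = 1.76704 + 0.396054 + 0.0921572 + 0.0975571 + 0.0373160 = 2.39012.

Z = 2.390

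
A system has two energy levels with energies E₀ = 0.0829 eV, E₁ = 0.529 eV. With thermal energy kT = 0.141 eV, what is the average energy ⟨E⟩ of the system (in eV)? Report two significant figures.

0.10 eV

Eᵢ/kT = 0.5879, 3.752.
Z = Σ e^(−Eᵢ/kT) = e^(−0.5879) + e^(−3.752) = 0.5555 + 0.02347 = 0.5790.
⟨E⟩ = Σ Eᵢ e^(−Eᵢ/kT) / Z = (0.0829·0.5555 + 0.529·0.02347) / 0.5790 = 0.10 eV.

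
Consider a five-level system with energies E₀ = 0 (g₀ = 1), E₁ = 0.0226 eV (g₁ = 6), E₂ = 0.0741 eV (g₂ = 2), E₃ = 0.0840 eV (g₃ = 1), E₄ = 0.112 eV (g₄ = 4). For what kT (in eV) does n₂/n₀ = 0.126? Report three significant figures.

0.0268 eV

n₂/n₀ = (g₂/g₀) exp[−(E₂−E₀)/kT] = 0.126.
⇒ (E₂−E₀)/kT = ln((2/1)/0.126) = ln(15.873) = 2.7646.
kT = 0.0741 eV / 2.7646 = 0.0268 eV.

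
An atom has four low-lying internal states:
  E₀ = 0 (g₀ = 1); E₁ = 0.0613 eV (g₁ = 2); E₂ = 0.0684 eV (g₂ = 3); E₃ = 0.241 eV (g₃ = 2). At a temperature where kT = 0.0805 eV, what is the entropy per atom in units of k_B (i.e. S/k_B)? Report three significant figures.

1.83

Eᵢ/kT = 0, 0.76149, 0.84969, 2.9938.
Z = Σ gᵢe^(−Eᵢ/kT) = 1·e^(−0) + 2·e^(−0.76149) + 3·e^(−0.84969) + 2·e^(−2.9938) = 1.0000 + 0.93394 + 1.2826 + 0.10019 = 3.3167.
⟨E⟩ = Σ EᵢPᵢ = 0.050992 eV.
S/k_B = ln Z + ⟨E⟩/kT = ln(3.3167) + 0.050992/0.0805 = 1.1990 + 0.63344 = 1.83.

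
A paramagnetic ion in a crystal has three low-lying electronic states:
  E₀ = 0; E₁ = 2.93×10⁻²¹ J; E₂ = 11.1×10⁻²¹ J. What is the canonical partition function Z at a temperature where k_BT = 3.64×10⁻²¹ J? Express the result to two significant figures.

Eᵢ/kT = 0, 0.8049, 3.049.
Z = Σ e^(−Eᵢ/kT) = e^(−0) + e^(−0.8049) + e^(−3.049) = 1.000 + 0.4471 + 0.04741 = 1.495.

Z = 1.5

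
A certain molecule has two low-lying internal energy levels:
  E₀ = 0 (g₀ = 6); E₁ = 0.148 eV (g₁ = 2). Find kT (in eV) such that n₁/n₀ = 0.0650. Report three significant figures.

0.0905 eV

n₁/n₀ = (g₁/g₀) exp[−(E₁−E₀)/kT] = 0.0650.
⇒ (E₁−E₀)/kT = ln((2/6)/0.0650) = ln(5.1282) = 1.6348.
kT = 0.148 eV / 1.6348 = 0.0905 eV.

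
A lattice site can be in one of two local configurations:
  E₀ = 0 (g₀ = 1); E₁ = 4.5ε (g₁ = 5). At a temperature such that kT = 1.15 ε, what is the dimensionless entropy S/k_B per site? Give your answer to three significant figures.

0.451

Eᵢ/kT = 0, 3.9130.
Z = Σ gᵢe^(−Eᵢ/kT) = 1·e^(−0) + 5·e^(−3.9130) = 1.0000 + 0.099902 = 1.0999.
⟨E⟩ = Σ EᵢPᵢ = 0.40873 ε.
S/k_B = ln Z + ⟨E⟩/kT = ln(1.0999) + 0.40873/1.15 = 0.095219 + 0.35542 = 0.451.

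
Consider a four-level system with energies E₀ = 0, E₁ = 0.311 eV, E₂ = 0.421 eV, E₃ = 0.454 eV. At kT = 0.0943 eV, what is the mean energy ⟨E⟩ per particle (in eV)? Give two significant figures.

Eᵢ/kT = 0, 3.298, 4.464, 4.814.
Z = Σ e^(−Eᵢ/kT) = e^(−0) + e^(−3.298) + e^(−4.464) + e^(−4.814) = 1.000 + 0.03696 + 0.01152 + 0.008115 = 1.057.
⟨E⟩ = Σ Eᵢ e^(−Eᵢ/kT) / Z = (0·1.000 + 0.311·0.03696 + 0.421·0.01152 + 0.454·0.008115) / 1.057 = 0.019 eV.

0.019 eV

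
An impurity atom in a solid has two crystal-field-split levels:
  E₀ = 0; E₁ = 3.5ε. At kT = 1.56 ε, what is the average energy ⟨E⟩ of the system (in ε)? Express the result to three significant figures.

0.336 ε

Eᵢ/kT = 0, 2.2436.
Z = Σ e^(−Eᵢ/kT) = e^(−0) + e^(−2.2436) = 1.0000 + 0.10608 = 1.1061.
⟨E⟩ = Σ Eᵢ e^(−Eᵢ/kT) / Z = (0·1.0000 + 3.5·0.10608) / 1.1061 = 0.336 ε.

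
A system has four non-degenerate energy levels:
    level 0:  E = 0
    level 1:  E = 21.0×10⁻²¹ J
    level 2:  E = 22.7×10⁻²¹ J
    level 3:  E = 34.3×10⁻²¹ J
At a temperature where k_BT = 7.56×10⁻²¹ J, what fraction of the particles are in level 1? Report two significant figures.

0.055

Eᵢ/kT = 0, 2.778, 3.003, 4.537.
Z = Σ e^(−Eᵢ/kT) = e^(−0) + e^(−2.778) + e^(−3.003) + e^(−4.537) = 1.000 + 0.06216 + 0.04964 + 0.01071 = 1.123.
P₁ = e^(−E₁/kT) / Z = 0.06216/1.123 = 0.055.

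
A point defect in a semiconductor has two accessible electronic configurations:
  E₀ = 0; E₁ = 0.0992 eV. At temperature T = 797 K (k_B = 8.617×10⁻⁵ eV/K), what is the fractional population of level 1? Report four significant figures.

k_BT = 8.617×10⁻⁵ × 797 K = 0.0686775 eV.
Eᵢ/kT = 0, 1.44443.
Z = Σ e^(−Eᵢ/kT) = e^(−0) + e^(−1.44443) = 1.00000 + 0.235880 = 1.23588.
P₁ = e^(−E₁/kT) / Z = 0.235880/1.23588 = 0.1909.

0.1909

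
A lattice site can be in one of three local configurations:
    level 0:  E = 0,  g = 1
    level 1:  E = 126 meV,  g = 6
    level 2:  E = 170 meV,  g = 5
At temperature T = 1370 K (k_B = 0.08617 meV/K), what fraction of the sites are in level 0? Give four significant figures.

k_BT = 0.08617 × 1370 K = 118.053 meV.
Eᵢ/kT = 0, 1.06732, 1.44003.
Z = Σ gᵢe^(−Eᵢ/kT) = 1·e^(−0) + 6·e^(−1.06732) + 5·e^(−1.44003) = 1.00000 + 2.06357 + 1.18460 = 4.24817.
P₀ = g₀ e^(−E₀/kT) / Z = 1.00000/4.24817 = 0.2354.

0.2354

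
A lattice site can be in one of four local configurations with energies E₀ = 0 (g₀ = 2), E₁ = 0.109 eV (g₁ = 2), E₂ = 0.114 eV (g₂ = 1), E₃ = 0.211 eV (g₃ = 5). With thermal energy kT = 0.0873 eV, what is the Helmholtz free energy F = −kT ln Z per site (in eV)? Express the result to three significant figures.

Eᵢ/kT = 0, 1.2486, 1.3058, 2.4170.
Z = Σ gᵢe^(−Eᵢ/kT) = 2·e^(−0) + 2·e^(−1.2486) + 1·e^(−1.3058) + 5·e^(−2.4170) = 2.0000 + 0.57381 + 0.27096 + 0.44594 = 3.2907.
F = −kT ln Z = −0.0873 × ln(3.2907) = −0.0873 × 1.1911 = -0.104 eV.

-0.104 eV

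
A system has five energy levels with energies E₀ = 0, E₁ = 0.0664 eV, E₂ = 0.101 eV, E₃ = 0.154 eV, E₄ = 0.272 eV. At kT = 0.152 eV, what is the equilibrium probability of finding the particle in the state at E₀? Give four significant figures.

Eᵢ/kT = 0, 0.436842, 0.664474, 1.01316, 1.78947.
Z = Σ e^(−Eᵢ/kT) = e^(−0) + e^(−0.436842) + e^(−0.664474) + e^(−1.01316) + e^(−1.78947) = 1.00000 + 0.646074 + 0.514544 + 0.363070 + 0.167049 = 2.69074.
P₀ = e^(−E₀/kT) / Z = 1.00000/2.69074 = 0.3716.

0.3716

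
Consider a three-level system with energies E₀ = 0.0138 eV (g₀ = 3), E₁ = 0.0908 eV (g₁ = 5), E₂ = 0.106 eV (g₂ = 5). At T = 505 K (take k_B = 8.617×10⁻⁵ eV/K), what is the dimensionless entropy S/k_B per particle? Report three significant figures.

2.12

k_BT = 8.617×10⁻⁵ × 505 K = 0.043516 eV.
Eᵢ/kT = 0.31712, 2.0866, 2.4359.
Z = Σ gᵢe^(−Eᵢ/kT) = 3·e^(−0.31712) + 5·e^(−2.0866) + 5·e^(−2.4359) = 2.1847 + 0.62054 + 0.43759 = 3.2428.
⟨E⟩ = Σ EᵢPᵢ = 0.040976 eV.
S/k_B = ln Z + ⟨E⟩/kT = ln(3.2428) + 0.040976/0.043516 = 1.1764 + 0.94163 = 2.12.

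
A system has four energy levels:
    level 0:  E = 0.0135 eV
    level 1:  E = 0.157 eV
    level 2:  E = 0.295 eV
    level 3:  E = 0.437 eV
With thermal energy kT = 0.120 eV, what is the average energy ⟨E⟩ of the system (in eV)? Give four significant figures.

Eᵢ/kT = 0.112500, 1.30833, 2.45833, 3.64167.
Z = Σ e^(−Eᵢ/kT) = e^(−0.112500) + e^(−1.30833) + e^(−2.45833) + e^(−3.64167) = 0.893597 + 0.270271 + 0.0855777 + 0.0262085 = 1.27565.
⟨E⟩ = Σ Eᵢ e^(−Eᵢ/kT) / Z = (0.0135·0.893597 + 0.157·0.270271 + 0.295·0.0855777 + 0.437·0.0262085) / 1.27565 = 0.07149 eV.

0.07149 eV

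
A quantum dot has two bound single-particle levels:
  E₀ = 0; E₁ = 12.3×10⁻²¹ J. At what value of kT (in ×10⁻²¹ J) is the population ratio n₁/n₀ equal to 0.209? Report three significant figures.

7.86 ×10⁻²¹ J

n₁/n₀ = exp[−(E₁−E₀)/kT] = 0.209.
⇒ (E₁−E₀)/kT = ln(1/0.209) = ln(4.7847) = 1.5654.
kT = 12.3 ×10⁻²¹ J / 1.5654 = 7.86 ×10⁻²¹ J.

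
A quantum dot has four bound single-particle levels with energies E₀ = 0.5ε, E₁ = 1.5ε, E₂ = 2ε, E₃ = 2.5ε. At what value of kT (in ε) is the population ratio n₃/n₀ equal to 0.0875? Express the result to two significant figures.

n₃/n₀ = exp[−(E₃−E₀)/kT] = 0.0875.
⇒ (E₃−E₀)/kT = ln(1/0.0875) = ln(11.43) = 2.436.
kT = 2.0ε / 2.436 = 0.82 ε.

0.82 ε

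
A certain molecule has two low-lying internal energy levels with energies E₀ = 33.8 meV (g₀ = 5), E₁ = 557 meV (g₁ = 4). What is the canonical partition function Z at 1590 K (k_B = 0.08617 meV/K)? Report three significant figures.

Z = 3.98

k_BT = 0.08617 × 1590 K = 137.01 meV.
Eᵢ/kT = 0.24670, 4.0654.
Z = Σ gᵢe^(−Eᵢ/kT) = 5·e^(−0.24670) + 4·e^(−4.0654) = 3.9069 + 0.068625 = 3.9755.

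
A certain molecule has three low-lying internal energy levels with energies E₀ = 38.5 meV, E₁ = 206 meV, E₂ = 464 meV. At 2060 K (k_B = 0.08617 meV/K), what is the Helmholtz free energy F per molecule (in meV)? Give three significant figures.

k_BT = 0.08617 × 2060 K = 177.51 meV.
Eᵢ/kT = 0.21689, 1.1605, 2.6139.
Z = Σ e^(−Eᵢ/kT) = e^(−0.21689) + e^(−1.1605) + e^(−2.6139) = 0.80502 + 0.31333 + 0.073248 = 1.1916.
F = −kT ln Z = −177.51 × ln(1.1916) = −177.51 × 0.17530 = -31.1 meV.

-31.1 meV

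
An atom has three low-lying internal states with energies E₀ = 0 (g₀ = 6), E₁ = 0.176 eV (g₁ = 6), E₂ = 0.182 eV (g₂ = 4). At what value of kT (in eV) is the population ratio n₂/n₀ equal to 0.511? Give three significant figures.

n₂/n₀ = (g₂/g₀) exp[−(E₂−E₀)/kT] = 0.511.
⇒ (E₂−E₀)/kT = ln((4/6)/0.511) = ln(1.3046) = 0.26590.
kT = 0.182 eV / 0.26590 = 0.684 eV.

0.684 eV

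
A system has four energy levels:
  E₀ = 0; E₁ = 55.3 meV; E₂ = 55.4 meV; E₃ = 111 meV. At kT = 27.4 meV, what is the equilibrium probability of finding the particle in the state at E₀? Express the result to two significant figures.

Eᵢ/kT = 0, 2.018, 2.022, 4.051.
Z = Σ e^(−Eᵢ/kT) = e^(−0) + e^(−2.018) + e^(−2.022) + e^(−4.051) = 1.000 + 0.1329 + 0.1324 + 0.01740 = 1.283.
P₀ = e^(−E₀/kT) / Z = 1.000/1.283 = 0.78.

0.78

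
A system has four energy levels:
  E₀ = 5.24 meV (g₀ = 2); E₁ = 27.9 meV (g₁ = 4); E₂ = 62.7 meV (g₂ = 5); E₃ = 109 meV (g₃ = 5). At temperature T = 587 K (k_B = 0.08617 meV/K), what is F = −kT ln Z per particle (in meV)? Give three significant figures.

k_BT = 0.08617 × 587 K = 50.582 meV.
Eᵢ/kT = 0.10359, 0.55158, 1.2396, 2.1549.
Z = Σ gᵢe^(−Eᵢ/kT) = 2·e^(−0.10359) + 4·e^(−0.55158) + 5·e^(−1.2396) + 5·e^(−2.1549) = 1.8032 + 2.3042 + 1.4475 + 0.57957 = 6.1345.
F = −kT ln Z = −50.582 × ln(6.1345) = −50.582 × 1.8139 = -91.8 meV.

-91.8 meV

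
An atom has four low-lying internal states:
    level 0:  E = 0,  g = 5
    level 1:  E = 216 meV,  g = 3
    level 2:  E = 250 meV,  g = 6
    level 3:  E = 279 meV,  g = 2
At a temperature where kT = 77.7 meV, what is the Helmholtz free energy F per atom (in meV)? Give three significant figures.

-132 meV

Eᵢ/kT = 0, 2.7799, 3.2175, 3.5907.
Z = Σ gᵢe^(−Eᵢ/kT) = 5·e^(−0) + 3·e^(−2.7799) + 6·e^(−3.2175) + 2·e^(−3.5907) = 5.0000 + 0.18613 + 0.24033 + 0.055158 = 5.4816.
F = −kT ln Z = −77.7 × ln(5.4816) = −77.7 × 1.7014 = -132 meV.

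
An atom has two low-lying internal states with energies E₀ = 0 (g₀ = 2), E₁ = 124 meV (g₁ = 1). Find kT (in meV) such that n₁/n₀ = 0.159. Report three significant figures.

108 meV

n₁/n₀ = (g₁/g₀) exp[−(E₁−E₀)/kT] = 0.159.
⇒ (E₁−E₀)/kT = ln((1/2)/0.159) = ln(3.1447) = 1.1457.
kT = 124 meV / 1.1457 = 108 meV.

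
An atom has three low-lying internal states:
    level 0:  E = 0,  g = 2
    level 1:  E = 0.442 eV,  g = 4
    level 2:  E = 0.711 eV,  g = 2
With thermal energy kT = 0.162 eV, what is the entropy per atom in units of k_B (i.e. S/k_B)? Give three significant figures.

Eᵢ/kT = 0, 2.7284, 4.3889.
Z = Σ gᵢe^(−Eᵢ/kT) = 2·e^(−0) + 4·e^(−2.7284) + 2·e^(−4.3889) = 2.0000 + 0.26129 + 0.024829 = 2.2861.
⟨E⟩ = Σ EᵢPᵢ = 0.058240 eV.
S/k_B = ln Z + ⟨E⟩/kT = ln(2.2861) + 0.058240/0.162 = 0.82685 + 0.35951 = 1.19.

1.19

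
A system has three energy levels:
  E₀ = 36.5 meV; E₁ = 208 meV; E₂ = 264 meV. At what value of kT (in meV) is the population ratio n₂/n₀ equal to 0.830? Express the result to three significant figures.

1220 meV

n₂/n₀ = exp[−(E₂−E₀)/kT] = 0.830.
⇒ (E₂−E₀)/kT = ln(1/0.830) = ln(1.2048) = 0.18631.
kT = 227.5 meV / 0.18631 = 1220 meV.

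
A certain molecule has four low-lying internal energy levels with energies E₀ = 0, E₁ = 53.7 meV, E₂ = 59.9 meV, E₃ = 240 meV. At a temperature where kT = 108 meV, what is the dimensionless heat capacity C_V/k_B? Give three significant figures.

0.235

Eᵢ/kT = 0, 0.49722, 0.55463, 2.2222.
Z = Σ e^(−Eᵢ/kT) = e^(−0) + e^(−0.49722) + e^(−0.55463) + e^(−2.2222) = 1.0000 + 0.60822 + 0.57428 + 0.10837 = 2.2909.
⟨E⟩ = 40.626 meV, ⟨E²⟩ = 4389.8 meV².
C_V/k_B = (⟨E²⟩ − ⟨E⟩²)/(kT)² = (4389.8 − 1650.5)/11664 = 0.235.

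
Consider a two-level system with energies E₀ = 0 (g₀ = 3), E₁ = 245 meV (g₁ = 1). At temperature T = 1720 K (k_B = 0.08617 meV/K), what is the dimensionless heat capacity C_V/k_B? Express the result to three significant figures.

0.154

k_BT = 0.08617 × 1720 K = 148.21 meV.
Eᵢ/kT = 0, 1.6531.
Z = Σ gᵢe^(−Eᵢ/kT) = 3·e^(−0) + 1·e^(−1.6531) = 3.0000 + 0.19146 = 3.1915.
⟨E⟩ = 14.698 meV, ⟨E²⟩ = 3600.9 meV².
C_V/k_B = (⟨E²⟩ − ⟨E⟩²)/(kT)² = (3600.9 − 216.03)/21966 = 0.154.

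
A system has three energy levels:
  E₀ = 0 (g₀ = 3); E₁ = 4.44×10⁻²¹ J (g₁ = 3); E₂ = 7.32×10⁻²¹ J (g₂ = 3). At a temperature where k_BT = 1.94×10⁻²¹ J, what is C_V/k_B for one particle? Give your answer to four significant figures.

Eᵢ/kT = 0, 2.28866, 3.77320.
Z = Σ gᵢe^(−Eᵢ/kT) = 3·e^(−0) + 3·e^(−2.28866) + 3·e^(−3.77320) = 3.00000 + 0.304207 + 0.0689352 = 3.37314.
⟨E⟩ = 0.550017, ⟨E²⟩ = 2.87291.
C_V/k_B = (⟨E²⟩ − ⟨E⟩²)/(kT)² = (2.87291 − 0.302519)/3.76360 = 0.6830.

0.6830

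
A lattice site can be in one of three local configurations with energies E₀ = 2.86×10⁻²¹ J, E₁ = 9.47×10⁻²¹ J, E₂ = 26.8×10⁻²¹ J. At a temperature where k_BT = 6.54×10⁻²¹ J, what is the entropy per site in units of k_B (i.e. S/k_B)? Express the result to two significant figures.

0.66

Eᵢ/kT = 0.4373, 1.448, 4.098.
Z = Σ e^(−Eᵢ/kT) = e^(−0.4373) + e^(−1.448) + e^(−4.098) = 0.6458 + 0.2350 + 0.01661 = 0.8974.
⟨E⟩ = Σ EᵢPᵢ = 5.034 ×10⁻²¹ J.
S/k_B = ln Z + ⟨E⟩/kT = ln(0.8974) + 5.034/6.54 = -0.1083 + 0.7697 = 0.66.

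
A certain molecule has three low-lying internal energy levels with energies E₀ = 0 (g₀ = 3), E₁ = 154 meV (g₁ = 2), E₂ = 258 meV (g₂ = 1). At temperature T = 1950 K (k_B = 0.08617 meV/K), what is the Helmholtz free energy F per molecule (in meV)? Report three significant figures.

k_BT = 0.08617 × 1950 K = 168.03 meV.
Eᵢ/kT = 0, 0.91650, 1.5354.
Z = Σ gᵢe^(−Eᵢ/kT) = 3·e^(−0) + 2·e^(−0.91650) + 1·e^(−1.5354) = 3.0000 + 0.79983 + 0.21537 = 4.0152.
F = −kT ln Z = −168.03 × ln(4.0152) = −168.03 × 1.3901 = -234 meV.

-234 meV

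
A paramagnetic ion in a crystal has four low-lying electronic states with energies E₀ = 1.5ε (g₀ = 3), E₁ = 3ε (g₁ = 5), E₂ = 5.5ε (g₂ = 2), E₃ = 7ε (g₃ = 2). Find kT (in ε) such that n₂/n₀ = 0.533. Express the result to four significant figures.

n₂/n₀ = (g₂/g₀) exp[−(E₂−E₀)/kT] = 0.533.
⇒ (E₂−E₀)/kT = ln((2/3)/0.533) = ln(1.25078) = 0.223767.
kT = 4.0ε / 0.223767 = 17.88 ε.

17.88 ε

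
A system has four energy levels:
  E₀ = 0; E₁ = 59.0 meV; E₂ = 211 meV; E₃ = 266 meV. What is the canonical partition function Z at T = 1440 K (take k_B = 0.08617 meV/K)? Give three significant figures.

Z = 1.92

k_BT = 0.08617 × 1440 K = 124.08 meV.
Eᵢ/kT = 0, 0.47550, 1.7005, 2.1438.
Z = Σ e^(−Eᵢ/kT) = e^(−0) + e^(−0.47550) + e^(−1.7005) + e^(−2.1438) = 1.0000 + 0.62157 + 0.18259 + 0.11721 = 1.9214.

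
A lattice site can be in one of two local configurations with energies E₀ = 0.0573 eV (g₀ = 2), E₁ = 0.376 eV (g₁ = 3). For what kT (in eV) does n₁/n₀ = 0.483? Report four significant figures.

n₁/n₀ = (g₁/g₀) exp[−(E₁−E₀)/kT] = 0.483.
⇒ (E₁−E₀)/kT = ln((3/2)/0.483) = ln(3.10559) = 1.13320.
kT = 0.3187 eV / 1.13320 = 0.2812 eV.

0.2812 eV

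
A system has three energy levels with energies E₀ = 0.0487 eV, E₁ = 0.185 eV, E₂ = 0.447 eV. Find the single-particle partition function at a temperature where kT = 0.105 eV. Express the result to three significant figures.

Z = 0.815

Eᵢ/kT = 0.46381, 1.7619, 4.2571.
Z = Σ e^(−Eᵢ/kT) = e^(−0.46381) + e^(−1.7619) + e^(−4.2571) = 0.62888 + 0.17172 + 0.014163 = 0.81476.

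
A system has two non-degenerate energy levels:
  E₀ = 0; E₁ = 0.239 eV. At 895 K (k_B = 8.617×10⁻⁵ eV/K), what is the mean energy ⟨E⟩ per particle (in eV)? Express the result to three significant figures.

k_BT = 8.617×10⁻⁵ × 895 K = 0.077122 eV.
Eᵢ/kT = 0, 3.0990.
Z = Σ e^(−Eᵢ/kT) = e^(−0) + e^(−3.0990) = 1.0000 + 0.045094 = 1.0451.
⟨E⟩ = Σ Eᵢ e^(−Eᵢ/kT) / Z = (0·1.0000 + 0.239·0.045094) / 1.0451 = 0.0103 eV.

0.0103 eV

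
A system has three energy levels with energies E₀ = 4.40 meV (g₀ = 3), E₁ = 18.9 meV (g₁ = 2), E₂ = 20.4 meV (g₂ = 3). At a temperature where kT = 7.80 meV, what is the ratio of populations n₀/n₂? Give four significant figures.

7.778

n₀/n₂ = (g₀/g₂) exp[−(E₀−E₂)/kT] = (3/3) × exp(−(-16.00 meV)/(7.80 meV)) = (3/3) × exp(2.05128) = 7.778.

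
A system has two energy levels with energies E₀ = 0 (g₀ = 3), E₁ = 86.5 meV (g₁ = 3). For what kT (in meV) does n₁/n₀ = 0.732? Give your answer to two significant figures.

n₁/n₀ = (g₁/g₀) exp[−(E₁−E₀)/kT] = 0.732.
⇒ (E₁−E₀)/kT = ln((3/3)/0.732) = ln(1.366) = 0.3119.
kT = 86.5 meV / 0.3119 = 280 meV.

280 meV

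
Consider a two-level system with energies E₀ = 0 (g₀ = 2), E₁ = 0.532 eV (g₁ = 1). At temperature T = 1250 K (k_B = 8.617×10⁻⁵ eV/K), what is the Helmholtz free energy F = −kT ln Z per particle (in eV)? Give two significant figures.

-0.075 eV

k_BT = 8.617×10⁻⁵ × 1250 K = 0.1077 eV.
Eᵢ/kT = 0, 4.940.
Z = Σ gᵢe^(−Eᵢ/kT) = 2·e^(−0) + 1·e^(−4.940) = 2.000 + 0.007155 = 2.007.
F = −kT ln Z = −0.1077 × ln(2.007) = −0.1077 × 0.6966 = -0.075 eV.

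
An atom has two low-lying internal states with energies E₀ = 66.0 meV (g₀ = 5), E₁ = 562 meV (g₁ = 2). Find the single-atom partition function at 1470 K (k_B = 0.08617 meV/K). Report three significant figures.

k_BT = 0.08617 × 1470 K = 126.67 meV.
Eᵢ/kT = 0.52104, 4.4367.
Z = Σ gᵢe^(−Eᵢ/kT) = 5·e^(−0.52104) + 2·e^(−4.4367) = 2.9695 + 0.023670 = 2.9932.

Z = 2.99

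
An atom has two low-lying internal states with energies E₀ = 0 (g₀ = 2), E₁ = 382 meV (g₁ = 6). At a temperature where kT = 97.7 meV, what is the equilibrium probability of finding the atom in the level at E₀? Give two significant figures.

0.94

Eᵢ/kT = 0, 3.910.
Z = Σ gᵢe^(−Eᵢ/kT) = 2·e^(−0) + 6·e^(−3.910) = 2.000 + 0.1202 = 2.120.
P₀ = g₀ e^(−E₀/kT) / Z = 2.000/2.120 = 0.94.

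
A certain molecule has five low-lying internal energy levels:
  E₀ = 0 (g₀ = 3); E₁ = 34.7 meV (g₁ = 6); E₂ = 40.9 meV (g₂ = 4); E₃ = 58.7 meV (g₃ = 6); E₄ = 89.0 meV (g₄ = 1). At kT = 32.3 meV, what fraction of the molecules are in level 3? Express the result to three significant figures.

Eᵢ/kT = 0, 1.0743, 1.2663, 1.8173, 2.7554.
Z = Σ gᵢe^(−Eᵢ/kT) = 3·e^(−0) + 6·e^(−1.0743) + 4·e^(−1.2663) + 6·e^(−1.8173) + 1·e^(−2.7554) = 3.0000 + 2.0492 + 1.1275 + 0.97478 + 0.063584 = 7.2151.
P₃ = g₃ e^(−E₃/kT) / Z = 0.97478/7.2151 = 0.135.

0.135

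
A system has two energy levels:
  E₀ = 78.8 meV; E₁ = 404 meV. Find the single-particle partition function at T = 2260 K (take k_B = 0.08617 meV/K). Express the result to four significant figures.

k_BT = 0.08617 × 2260 K = 194.744 meV.
Eᵢ/kT = 0.404634, 2.07452.
Z = Σ e^(−Eᵢ/kT) = e^(−0.404634) + e^(−2.07452) = 0.667221 + 0.125617 = 0.792838.

Z = 0.7928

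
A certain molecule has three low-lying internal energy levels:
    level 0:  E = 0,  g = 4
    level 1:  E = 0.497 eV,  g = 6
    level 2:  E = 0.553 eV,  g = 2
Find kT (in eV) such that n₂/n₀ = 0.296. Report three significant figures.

n₂/n₀ = (g₂/g₀) exp[−(E₂−E₀)/kT] = 0.296.
⇒ (E₂−E₀)/kT = ln((2/4)/0.296) = ln(1.6892) = 0.52426.
kT = 0.553 eV / 0.52426 = 1.05 eV.

1.05 eV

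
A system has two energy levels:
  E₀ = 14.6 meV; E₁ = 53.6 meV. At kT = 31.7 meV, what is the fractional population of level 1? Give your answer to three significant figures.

Eᵢ/kT = 0.46057, 1.6909.
Z = Σ e^(−Eᵢ/kT) = e^(−0.46057) + e^(−1.6909) = 0.63092 + 0.18435 = 0.81527.
P₁ = e^(−E₁/kT) / Z = 0.18435/0.81527 = 0.226.

0.226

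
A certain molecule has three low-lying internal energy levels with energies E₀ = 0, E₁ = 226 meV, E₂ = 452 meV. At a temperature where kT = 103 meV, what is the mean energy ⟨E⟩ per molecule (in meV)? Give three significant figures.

27.4 meV

Eᵢ/kT = 0, 2.1942, 4.3883.
Z = Σ e^(−Eᵢ/kT) = e^(−0) + e^(−2.1942) + e^(−4.3883) = 1.0000 + 0.11145 + 0.012422 = 1.1239.
⟨E⟩ = Σ Eᵢ e^(−Eᵢ/kT) / Z = (0·1.0000 + 226·0.11145 + 452·0.012422) / 1.1239 = 27.4 meV.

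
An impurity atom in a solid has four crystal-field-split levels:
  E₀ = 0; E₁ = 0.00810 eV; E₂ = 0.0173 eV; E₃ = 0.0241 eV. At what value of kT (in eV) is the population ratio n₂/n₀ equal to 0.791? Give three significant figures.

n₂/n₀ = exp[−(E₂−E₀)/kT] = 0.791.
⇒ (E₂−E₀)/kT = ln(1/0.791) = ln(1.2642) = 0.23444.
kT = 0.0173 eV / 0.23444 = 0.0738 eV.

0.0738 eV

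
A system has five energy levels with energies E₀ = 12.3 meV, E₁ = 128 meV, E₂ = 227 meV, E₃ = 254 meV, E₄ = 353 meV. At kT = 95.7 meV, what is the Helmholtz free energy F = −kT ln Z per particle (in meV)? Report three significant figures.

Eᵢ/kT = 0.12853, 1.3375, 2.3720, 2.6541, 3.6886.
Z = Σ e^(−Eᵢ/kT) = e^(−0.12853) + e^(−1.3375) + e^(−2.3720) + e^(−2.6541) + e^(−3.6886) = 0.87939 + 0.26250 + 0.093294 + 0.070362 + 0.025007 = 1.3306.
F = −kT ln Z = −95.7 × ln(1.3306) = −95.7 × 0.28563 = -27.3 meV.

-27.3 meV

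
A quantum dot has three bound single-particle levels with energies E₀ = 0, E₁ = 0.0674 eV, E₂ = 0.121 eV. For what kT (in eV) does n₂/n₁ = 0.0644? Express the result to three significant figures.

0.0195 eV

n₂/n₁ = exp[−(E₂−E₁)/kT] = 0.0644.
⇒ (E₂−E₁)/kT = ln(1/0.0644) = ln(15.528) = 2.7426.
kT = 0.0536 eV / 2.7426 = 0.0195 eV.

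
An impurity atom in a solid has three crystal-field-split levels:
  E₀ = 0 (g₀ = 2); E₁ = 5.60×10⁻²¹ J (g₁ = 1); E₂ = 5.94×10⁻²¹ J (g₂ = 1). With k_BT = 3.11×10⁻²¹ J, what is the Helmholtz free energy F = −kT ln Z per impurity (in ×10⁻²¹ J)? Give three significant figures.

Eᵢ/kT = 0, 1.8006, 1.9100.
Z = Σ gᵢe^(−Eᵢ/kT) = 2·e^(−0) + 1·e^(−1.8006) + 1·e^(−1.9100) = 2.0000 + 0.16520 + 0.14808 = 2.3133.
F = −kT ln Z = −3.11 × ln(2.3133) = −3.11 × 0.83868 = -2.61 ×10⁻²¹ J.

-2.61 ×10⁻²¹ J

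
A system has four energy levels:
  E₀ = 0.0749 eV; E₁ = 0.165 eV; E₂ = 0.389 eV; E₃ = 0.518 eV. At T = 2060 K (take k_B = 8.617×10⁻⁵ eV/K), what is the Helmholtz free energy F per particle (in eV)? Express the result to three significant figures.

k_BT = 8.617×10⁻⁵ × 2060 K = 0.17751 eV.
Eᵢ/kT = 0.42195, 0.92953, 2.1914, 2.9181.
Z = Σ e^(−Eᵢ/kT) = e^(−0.42195) + e^(−0.92953) + e^(−2.1914) + e^(−2.9181) = 0.65577 + 0.39474 + 0.11176 + 0.054036 = 1.2163.
F = −kT ln Z = −0.17751 × ln(1.2163) = −0.17751 × 0.19581 = -0.0348 eV.

-0.0348 eV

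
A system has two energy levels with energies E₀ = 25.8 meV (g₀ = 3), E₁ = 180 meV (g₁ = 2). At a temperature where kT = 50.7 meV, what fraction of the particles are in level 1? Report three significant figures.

Eᵢ/kT = 0.50888, 3.5503.
Z = Σ gᵢe^(−Eᵢ/kT) = 3·e^(−0.50888) + 2·e^(−3.5503) = 1.8035 + 0.057432 = 1.8609.
P₁ = g₁ e^(−E₁/kT) / Z = 0.057432/1.8609 = 0.0309.

0.0309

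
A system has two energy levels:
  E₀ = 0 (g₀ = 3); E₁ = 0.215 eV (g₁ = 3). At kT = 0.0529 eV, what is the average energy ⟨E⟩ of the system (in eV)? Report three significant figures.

Eᵢ/kT = 0, 4.0643.
Z = Σ gᵢe^(−Eᵢ/kT) = 3·e^(−0) + 3·e^(−4.0643) = 3.0000 + 0.051525 = 3.0515.
⟨E⟩ = Σ Eᵢ gᵢe^(−Eᵢ/kT) / Z = (0·3.0000 + 0.215·0.051525) / 3.0515 = 0.00363 eV.

0.00363 eV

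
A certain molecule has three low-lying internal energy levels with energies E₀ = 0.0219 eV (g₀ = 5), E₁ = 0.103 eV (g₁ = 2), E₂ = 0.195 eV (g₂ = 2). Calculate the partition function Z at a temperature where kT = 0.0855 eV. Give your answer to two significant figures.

Z = 4.7

Eᵢ/kT = 0.2561, 1.205, 2.281.
Z = Σ gᵢe^(−Eᵢ/kT) = 5·e^(−0.2561) + 2·e^(−1.205) + 2·e^(−2.281) = 3.870 + 0.5994 + 0.2044 = 4.674.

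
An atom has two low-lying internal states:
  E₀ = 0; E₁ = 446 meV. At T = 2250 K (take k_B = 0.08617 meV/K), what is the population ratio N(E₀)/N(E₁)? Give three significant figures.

9.98

k_BT = 0.08617 × 2250 K = 193.88 meV.
n₀/n₁ = exp[−(E₀−E₁)/kT] = exp(−(-446 meV)/(193.88 meV)) = exp(2.3004) = 9.98.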